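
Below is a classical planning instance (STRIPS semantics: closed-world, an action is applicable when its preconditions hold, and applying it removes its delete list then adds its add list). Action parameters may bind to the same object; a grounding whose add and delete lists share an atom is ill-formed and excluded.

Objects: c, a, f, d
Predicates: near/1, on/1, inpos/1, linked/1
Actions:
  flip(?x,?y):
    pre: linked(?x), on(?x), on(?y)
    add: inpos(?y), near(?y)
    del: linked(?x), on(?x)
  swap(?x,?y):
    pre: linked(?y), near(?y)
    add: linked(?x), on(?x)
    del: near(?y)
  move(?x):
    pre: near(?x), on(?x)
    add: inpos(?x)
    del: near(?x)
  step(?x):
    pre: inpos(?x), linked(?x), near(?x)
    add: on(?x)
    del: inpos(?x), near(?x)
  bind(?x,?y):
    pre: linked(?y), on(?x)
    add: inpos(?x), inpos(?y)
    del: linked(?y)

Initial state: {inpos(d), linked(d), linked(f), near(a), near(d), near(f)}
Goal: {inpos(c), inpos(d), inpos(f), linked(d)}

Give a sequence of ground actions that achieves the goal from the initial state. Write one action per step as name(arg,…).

1. swap(c,f)  →  {inpos(d), linked(c), linked(d), linked(f), near(a), near(d), on(c)}
2. bind(c,f)  →  {inpos(c), inpos(d), inpos(f), linked(c), linked(d), near(a), near(d), on(c)}

swap(c,f); bind(c,f)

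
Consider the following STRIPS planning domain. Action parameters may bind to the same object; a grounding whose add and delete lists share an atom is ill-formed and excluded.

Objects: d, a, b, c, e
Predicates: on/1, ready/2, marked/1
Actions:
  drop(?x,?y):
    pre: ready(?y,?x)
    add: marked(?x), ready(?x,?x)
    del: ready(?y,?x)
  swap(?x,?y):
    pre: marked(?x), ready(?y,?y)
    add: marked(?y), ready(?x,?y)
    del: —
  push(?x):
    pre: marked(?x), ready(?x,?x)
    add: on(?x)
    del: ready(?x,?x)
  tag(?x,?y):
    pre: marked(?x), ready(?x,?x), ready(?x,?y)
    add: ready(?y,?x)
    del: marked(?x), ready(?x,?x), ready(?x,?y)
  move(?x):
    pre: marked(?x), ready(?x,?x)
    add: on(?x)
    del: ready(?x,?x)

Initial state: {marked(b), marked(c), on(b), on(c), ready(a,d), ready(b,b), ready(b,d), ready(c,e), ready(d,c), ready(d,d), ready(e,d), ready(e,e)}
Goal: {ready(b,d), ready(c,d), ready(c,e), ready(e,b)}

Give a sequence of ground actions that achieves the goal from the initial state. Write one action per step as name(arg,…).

1. swap(b,e)  →  {marked(b), marked(c), marked(e), on(b), on(c), ready(a,d), ready(b,b), ready(b,d), ready(b,e), ready(c,e), ready(d,c), ready(d,d), ready(e,d), ready(e,e)}
2. swap(c,d)  →  {marked(b), marked(c), marked(d), marked(e), on(b), on(c), ready(a,d), ready(b,b), ready(b,d), ready(b,e), ready(c,d), ready(c,e), ready(d,c), ready(d,d), ready(e,d), ready(e,e)}
3. swap(e,b)  →  {marked(b), marked(c), marked(d), marked(e), on(b), on(c), ready(a,d), ready(b,b), ready(b,d), ready(b,e), ready(c,d), ready(c,e), ready(d,c), ready(d,d), ready(e,b), ready(e,d), ready(e,e)}

swap(b,e); swap(c,d); swap(e,b)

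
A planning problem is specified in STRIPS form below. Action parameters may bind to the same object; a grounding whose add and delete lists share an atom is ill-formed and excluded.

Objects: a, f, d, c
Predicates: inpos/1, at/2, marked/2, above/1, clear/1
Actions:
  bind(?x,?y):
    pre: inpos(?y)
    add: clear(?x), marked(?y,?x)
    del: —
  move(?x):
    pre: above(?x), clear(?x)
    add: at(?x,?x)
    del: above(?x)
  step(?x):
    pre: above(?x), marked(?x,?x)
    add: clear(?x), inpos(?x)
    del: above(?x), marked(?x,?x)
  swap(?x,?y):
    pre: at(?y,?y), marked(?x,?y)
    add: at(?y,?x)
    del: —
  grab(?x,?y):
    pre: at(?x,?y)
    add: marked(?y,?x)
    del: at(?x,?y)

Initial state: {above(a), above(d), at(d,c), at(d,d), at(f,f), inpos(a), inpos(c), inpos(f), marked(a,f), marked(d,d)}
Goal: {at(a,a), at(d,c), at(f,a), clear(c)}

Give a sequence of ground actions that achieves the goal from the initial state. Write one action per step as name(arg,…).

bind(a,a); bind(c,a); move(a); swap(a,f)

1. bind(a,a)  →  {above(a), above(d), at(d,c), at(d,d), at(f,f), clear(a), inpos(a), inpos(c), inpos(f), marked(a,a), marked(a,f), marked(d,d)}
2. bind(c,a)  →  {above(a), above(d), at(d,c), at(d,d), at(f,f), clear(a), clear(c), inpos(a), inpos(c), inpos(f), marked(a,a), marked(a,c), marked(a,f), marked(d,d)}
3. move(a)  →  {above(d), at(a,a), at(d,c), at(d,d), at(f,f), clear(a), clear(c), inpos(a), inpos(c), inpos(f), marked(a,a), marked(a,c), marked(a,f), marked(d,d)}
4. swap(a,f)  →  {above(d), at(a,a), at(d,c), at(d,d), at(f,a), at(f,f), clear(a), clear(c), inpos(a), inpos(c), inpos(f), marked(a,a), marked(a,c), marked(a,f), marked(d,d)}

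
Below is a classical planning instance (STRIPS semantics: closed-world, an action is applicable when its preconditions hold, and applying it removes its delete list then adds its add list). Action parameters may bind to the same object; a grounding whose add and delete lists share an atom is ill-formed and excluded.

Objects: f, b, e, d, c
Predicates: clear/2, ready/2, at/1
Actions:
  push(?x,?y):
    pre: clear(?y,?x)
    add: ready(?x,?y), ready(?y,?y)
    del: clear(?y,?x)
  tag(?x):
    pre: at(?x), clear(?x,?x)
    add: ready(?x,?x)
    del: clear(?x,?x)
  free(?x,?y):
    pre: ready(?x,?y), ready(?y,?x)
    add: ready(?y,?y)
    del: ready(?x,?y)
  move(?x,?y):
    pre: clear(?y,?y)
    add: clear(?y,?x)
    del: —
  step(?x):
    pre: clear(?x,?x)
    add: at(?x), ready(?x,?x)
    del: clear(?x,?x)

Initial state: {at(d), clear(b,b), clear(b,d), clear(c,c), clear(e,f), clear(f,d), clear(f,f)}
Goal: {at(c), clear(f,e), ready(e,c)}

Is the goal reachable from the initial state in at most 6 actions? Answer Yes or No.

1. move(e,f)  →  {at(d), clear(b,b), clear(b,d), clear(c,c), clear(e,f), clear(f,d), clear(f,e), clear(f,f)}
2. move(e,c)  →  {at(d), clear(b,b), clear(b,d), clear(c,c), clear(c,e), clear(e,f), clear(f,d), clear(f,e), clear(f,f)}
3. push(e,c)  →  {at(d), clear(b,b), clear(b,d), clear(c,c), clear(e,f), clear(f,d), clear(f,e), clear(f,f), ready(c,c), ready(e,c)}
4. step(c)  →  {at(c), at(d), clear(b,b), clear(b,d), clear(e,f), clear(f,d), clear(f,e), clear(f,f), ready(c,c), ready(e,c)}
optimal plan length = 4; 4 ≤ 6

Yes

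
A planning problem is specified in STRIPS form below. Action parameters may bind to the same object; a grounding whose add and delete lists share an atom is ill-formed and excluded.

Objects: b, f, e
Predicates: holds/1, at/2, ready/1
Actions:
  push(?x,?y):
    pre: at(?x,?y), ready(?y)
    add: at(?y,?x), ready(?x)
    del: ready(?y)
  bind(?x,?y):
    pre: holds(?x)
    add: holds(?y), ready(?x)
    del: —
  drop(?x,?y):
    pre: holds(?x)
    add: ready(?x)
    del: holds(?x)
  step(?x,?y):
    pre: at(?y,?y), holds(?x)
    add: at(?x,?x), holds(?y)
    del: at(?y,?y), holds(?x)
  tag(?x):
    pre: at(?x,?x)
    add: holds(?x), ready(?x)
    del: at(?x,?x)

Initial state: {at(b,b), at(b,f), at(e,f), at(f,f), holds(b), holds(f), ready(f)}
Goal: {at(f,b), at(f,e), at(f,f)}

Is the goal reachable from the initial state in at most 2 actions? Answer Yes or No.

1. push(b,f)  →  {at(b,b), at(b,f), at(e,f), at(f,b), at(f,f), holds(b), holds(f), ready(b)}
2. push(f,b)  →  {at(b,b), at(b,f), at(e,f), at(f,b), at(f,f), holds(b), holds(f), ready(f)}
3. push(e,f)  →  {at(b,b), at(b,f), at(e,f), at(f,b), at(f,e), at(f,f), holds(b), holds(f), ready(e)}
optimal plan length = 3; 3 > 2

No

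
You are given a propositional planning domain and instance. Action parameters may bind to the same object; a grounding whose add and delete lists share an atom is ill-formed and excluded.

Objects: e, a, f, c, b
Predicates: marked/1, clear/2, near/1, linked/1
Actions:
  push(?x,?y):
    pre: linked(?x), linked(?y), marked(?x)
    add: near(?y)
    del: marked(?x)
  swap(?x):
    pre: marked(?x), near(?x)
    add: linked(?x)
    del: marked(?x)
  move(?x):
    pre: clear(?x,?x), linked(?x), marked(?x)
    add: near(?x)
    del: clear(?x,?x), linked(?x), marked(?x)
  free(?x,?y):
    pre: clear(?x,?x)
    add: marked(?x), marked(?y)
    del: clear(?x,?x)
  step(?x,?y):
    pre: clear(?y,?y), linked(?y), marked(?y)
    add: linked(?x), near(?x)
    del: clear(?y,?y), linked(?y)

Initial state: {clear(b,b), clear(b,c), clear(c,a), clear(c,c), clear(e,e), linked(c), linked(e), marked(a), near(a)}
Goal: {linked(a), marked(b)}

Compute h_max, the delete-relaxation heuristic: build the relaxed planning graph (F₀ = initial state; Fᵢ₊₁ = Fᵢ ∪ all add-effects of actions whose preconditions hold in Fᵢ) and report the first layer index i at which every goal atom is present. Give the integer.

1

F0 = init (9 atoms)
F1 = F0 ∪ {linked(a), marked(b), marked(c), marked(e), marked(f)}  (14 atoms)
goal ⊆ F1  ⇒  h_max = 1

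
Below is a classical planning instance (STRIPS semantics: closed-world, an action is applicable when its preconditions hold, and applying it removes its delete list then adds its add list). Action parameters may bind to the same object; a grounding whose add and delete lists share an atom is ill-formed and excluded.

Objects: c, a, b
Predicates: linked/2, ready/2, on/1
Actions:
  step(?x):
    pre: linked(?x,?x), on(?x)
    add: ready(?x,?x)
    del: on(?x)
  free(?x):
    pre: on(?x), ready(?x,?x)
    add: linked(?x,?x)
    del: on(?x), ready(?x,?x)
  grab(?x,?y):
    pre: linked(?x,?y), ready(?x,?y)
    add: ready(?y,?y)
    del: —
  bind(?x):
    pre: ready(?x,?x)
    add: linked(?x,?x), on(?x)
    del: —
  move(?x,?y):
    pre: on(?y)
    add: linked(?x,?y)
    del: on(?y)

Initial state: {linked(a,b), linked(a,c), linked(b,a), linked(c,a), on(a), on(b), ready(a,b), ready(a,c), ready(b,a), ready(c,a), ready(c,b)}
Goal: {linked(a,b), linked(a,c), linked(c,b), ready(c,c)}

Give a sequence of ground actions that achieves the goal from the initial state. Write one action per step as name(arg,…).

1. grab(a,c)  →  {linked(a,b), linked(a,c), linked(b,a), linked(c,a), on(a), on(b), ready(a,b), ready(a,c), ready(b,a), ready(c,a), ready(c,b), ready(c,c)}
2. move(c,b)  →  {linked(a,b), linked(a,c), linked(b,a), linked(c,a), linked(c,b), on(a), ready(a,b), ready(a,c), ready(b,a), ready(c,a), ready(c,b), ready(c,c)}

grab(a,c); move(c,b)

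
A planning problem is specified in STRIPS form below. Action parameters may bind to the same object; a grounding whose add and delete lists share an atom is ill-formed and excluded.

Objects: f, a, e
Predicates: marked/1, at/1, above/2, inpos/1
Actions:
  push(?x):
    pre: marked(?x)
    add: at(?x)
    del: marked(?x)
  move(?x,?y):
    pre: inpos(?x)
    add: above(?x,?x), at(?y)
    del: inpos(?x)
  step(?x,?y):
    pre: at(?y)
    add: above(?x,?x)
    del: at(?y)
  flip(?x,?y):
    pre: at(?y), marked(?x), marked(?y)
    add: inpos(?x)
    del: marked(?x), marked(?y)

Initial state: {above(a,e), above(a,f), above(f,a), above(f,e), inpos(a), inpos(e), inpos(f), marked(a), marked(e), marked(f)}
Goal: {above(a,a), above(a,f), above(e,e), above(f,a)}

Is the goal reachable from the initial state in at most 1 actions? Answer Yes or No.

No

1. move(a,f)  →  {above(a,a), above(a,e), above(a,f), above(f,a), above(f,e), at(f), inpos(e), inpos(f), marked(a), marked(e), marked(f)}
2. move(e,f)  →  {above(a,a), above(a,e), above(a,f), above(e,e), above(f,a), above(f,e), at(f), inpos(f), marked(a), marked(e), marked(f)}
optimal plan length = 2; 2 > 1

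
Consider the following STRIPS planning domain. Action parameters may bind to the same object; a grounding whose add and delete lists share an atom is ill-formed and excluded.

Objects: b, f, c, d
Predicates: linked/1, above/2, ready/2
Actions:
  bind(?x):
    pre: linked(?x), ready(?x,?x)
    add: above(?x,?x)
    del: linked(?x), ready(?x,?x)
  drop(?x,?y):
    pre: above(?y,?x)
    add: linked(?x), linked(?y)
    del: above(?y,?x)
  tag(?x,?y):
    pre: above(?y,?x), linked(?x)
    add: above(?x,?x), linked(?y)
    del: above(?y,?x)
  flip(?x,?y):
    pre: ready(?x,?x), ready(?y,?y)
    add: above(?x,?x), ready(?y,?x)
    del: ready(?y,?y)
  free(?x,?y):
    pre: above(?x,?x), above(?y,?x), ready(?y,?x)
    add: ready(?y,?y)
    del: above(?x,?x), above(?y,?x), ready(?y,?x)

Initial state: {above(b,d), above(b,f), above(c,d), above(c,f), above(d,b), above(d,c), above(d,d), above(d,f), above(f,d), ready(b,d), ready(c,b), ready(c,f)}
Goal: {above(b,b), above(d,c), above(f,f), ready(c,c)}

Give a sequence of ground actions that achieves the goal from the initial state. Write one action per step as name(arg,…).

drop(d,f); tag(f,b); tag(b,d); free(f,c); tag(f,d)

1. drop(d,f)  →  {above(b,d), above(b,f), above(c,d), above(c,f), above(d,b), above(d,c), above(d,d), above(d,f), linked(d), linked(f), ready(b,d), ready(c,b), ready(c,f)}
2. tag(f,b)  →  {above(b,d), above(c,d), above(c,f), above(d,b), above(d,c), above(d,d), above(d,f), above(f,f), linked(b), linked(d), linked(f), ready(b,d), ready(c,b), ready(c,f)}
3. tag(b,d)  →  {above(b,b), above(b,d), above(c,d), above(c,f), above(d,c), above(d,d), above(d,f), above(f,f), linked(b), linked(d), linked(f), ready(b,d), ready(c,b), ready(c,f)}
4. free(f,c)  →  {above(b,b), above(b,d), above(c,d), above(d,c), above(d,d), above(d,f), linked(b), linked(d), linked(f), ready(b,d), ready(c,b), ready(c,c)}
5. tag(f,d)  →  {above(b,b), above(b,d), above(c,d), above(d,c), above(d,d), above(f,f), linked(b), linked(d), linked(f), ready(b,d), ready(c,b), ready(c,c)}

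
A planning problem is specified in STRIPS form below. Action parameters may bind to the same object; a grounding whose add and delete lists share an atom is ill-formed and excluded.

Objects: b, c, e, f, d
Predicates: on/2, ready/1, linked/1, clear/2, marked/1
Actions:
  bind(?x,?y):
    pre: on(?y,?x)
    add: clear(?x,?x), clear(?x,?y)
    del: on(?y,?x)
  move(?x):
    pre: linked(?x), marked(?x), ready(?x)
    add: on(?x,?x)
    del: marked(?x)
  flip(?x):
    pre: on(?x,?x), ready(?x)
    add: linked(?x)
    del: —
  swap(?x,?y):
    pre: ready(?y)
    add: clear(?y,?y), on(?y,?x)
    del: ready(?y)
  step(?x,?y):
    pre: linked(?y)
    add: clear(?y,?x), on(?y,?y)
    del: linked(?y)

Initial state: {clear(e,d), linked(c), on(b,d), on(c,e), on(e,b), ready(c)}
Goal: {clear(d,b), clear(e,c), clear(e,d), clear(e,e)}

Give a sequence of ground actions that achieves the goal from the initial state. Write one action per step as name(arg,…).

bind(e,c); bind(d,b)

1. bind(e,c)  →  {clear(e,c), clear(e,d), clear(e,e), linked(c), on(b,d), on(e,b), ready(c)}
2. bind(d,b)  →  {clear(d,b), clear(d,d), clear(e,c), clear(e,d), clear(e,e), linked(c), on(e,b), ready(c)}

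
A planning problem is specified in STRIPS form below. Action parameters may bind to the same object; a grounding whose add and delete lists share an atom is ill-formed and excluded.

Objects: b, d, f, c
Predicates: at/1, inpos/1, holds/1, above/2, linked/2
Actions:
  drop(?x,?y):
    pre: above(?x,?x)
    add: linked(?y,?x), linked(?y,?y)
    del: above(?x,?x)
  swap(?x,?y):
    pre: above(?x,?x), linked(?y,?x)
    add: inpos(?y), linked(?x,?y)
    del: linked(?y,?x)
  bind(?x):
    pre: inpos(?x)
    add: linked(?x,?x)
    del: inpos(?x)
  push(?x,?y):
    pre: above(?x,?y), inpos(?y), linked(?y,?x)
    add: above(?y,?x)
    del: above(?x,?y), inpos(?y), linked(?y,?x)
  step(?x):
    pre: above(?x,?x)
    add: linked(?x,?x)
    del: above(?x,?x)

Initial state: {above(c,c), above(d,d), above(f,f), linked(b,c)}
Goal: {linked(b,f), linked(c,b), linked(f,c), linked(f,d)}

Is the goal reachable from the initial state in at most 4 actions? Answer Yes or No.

1. drop(d,f)  →  {above(c,c), above(f,f), linked(b,c), linked(f,d), linked(f,f)}
2. drop(f,b)  →  {above(c,c), linked(b,b), linked(b,c), linked(b,f), linked(f,d), linked(f,f)}
3. swap(c,b)  →  {above(c,c), inpos(b), linked(b,b), linked(b,f), linked(c,b), linked(f,d), linked(f,f)}
4. drop(c,f)  →  {inpos(b), linked(b,b), linked(b,f), linked(c,b), linked(f,c), linked(f,d), linked(f,f)}
optimal plan length = 4; 4 ≤ 4

Yes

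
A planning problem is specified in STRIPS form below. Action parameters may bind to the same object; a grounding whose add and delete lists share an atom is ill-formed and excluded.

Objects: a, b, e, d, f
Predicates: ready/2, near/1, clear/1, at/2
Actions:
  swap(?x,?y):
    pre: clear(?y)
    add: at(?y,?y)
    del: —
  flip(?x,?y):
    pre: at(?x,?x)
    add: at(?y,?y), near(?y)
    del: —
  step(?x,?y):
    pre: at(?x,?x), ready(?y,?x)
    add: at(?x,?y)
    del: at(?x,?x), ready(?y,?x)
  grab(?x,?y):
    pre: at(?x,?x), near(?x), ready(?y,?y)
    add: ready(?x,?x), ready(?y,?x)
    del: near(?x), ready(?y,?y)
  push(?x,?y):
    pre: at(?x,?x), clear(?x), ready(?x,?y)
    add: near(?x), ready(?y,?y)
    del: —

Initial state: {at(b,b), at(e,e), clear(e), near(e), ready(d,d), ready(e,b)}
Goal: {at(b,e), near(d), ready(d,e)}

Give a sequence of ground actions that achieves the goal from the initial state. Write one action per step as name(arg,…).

flip(b,d); step(b,e); grab(e,d)

1. flip(b,d)  →  {at(b,b), at(d,d), at(e,e), clear(e), near(d), near(e), ready(d,d), ready(e,b)}
2. step(b,e)  →  {at(b,e), at(d,d), at(e,e), clear(e), near(d), near(e), ready(d,d)}
3. grab(e,d)  →  {at(b,e), at(d,d), at(e,e), clear(e), near(d), ready(d,e), ready(e,e)}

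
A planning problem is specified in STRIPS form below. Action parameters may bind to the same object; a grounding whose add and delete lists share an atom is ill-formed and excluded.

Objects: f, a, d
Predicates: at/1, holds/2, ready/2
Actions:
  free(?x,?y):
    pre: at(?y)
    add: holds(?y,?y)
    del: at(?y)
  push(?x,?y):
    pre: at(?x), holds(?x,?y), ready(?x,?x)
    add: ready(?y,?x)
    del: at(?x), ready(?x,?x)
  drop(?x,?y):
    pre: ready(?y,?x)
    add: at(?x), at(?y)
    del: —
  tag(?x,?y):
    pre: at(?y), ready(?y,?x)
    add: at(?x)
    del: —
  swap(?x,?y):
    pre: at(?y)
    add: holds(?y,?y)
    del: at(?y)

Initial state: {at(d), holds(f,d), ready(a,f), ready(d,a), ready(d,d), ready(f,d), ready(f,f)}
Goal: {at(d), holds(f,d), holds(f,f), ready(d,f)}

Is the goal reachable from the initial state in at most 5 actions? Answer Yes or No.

Yes

1. drop(f,f)  →  {at(d), at(f), holds(f,d), ready(a,f), ready(d,a), ready(d,d), ready(f,d), ready(f,f)}
2. free(f,f)  →  {at(d), holds(f,d), holds(f,f), ready(a,f), ready(d,a), ready(d,d), ready(f,d), ready(f,f)}
3. drop(f,f)  →  {at(d), at(f), holds(f,d), holds(f,f), ready(a,f), ready(d,a), ready(d,d), ready(f,d), ready(f,f)}
4. push(f,d)  →  {at(d), holds(f,d), holds(f,f), ready(a,f), ready(d,a), ready(d,d), ready(d,f), ready(f,d)}
optimal plan length = 4; 4 ≤ 5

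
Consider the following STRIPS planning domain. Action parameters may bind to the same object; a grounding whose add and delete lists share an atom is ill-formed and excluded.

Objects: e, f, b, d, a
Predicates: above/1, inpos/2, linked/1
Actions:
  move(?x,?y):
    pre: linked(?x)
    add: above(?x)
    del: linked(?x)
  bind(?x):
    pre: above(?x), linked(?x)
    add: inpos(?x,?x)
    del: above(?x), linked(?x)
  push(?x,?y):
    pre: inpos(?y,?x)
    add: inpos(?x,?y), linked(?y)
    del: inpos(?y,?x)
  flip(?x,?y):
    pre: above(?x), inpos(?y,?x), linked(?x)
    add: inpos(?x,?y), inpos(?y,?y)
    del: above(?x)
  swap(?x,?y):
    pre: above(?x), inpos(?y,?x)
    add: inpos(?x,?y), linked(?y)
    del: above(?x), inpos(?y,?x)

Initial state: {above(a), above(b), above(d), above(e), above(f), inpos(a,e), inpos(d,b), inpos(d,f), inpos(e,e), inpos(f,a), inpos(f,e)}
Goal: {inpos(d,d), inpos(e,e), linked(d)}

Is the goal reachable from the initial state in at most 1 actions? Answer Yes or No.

No

1. push(e,f)  →  {above(a), above(b), above(d), above(e), above(f), inpos(a,e), inpos(d,b), inpos(d,f), inpos(e,e), inpos(e,f), inpos(f,a), linked(f)}
2. push(b,d)  →  {above(a), above(b), above(d), above(e), above(f), inpos(a,e), inpos(b,d), inpos(d,f), inpos(e,e), inpos(e,f), inpos(f,a), linked(d), linked(f)}
3. flip(f,d)  →  {above(a), above(b), above(d), above(e), inpos(a,e), inpos(b,d), inpos(d,d), inpos(d,f), inpos(e,e), inpos(e,f), inpos(f,a), inpos(f,d), linked(d), linked(f)}
optimal plan length = 3; 3 > 1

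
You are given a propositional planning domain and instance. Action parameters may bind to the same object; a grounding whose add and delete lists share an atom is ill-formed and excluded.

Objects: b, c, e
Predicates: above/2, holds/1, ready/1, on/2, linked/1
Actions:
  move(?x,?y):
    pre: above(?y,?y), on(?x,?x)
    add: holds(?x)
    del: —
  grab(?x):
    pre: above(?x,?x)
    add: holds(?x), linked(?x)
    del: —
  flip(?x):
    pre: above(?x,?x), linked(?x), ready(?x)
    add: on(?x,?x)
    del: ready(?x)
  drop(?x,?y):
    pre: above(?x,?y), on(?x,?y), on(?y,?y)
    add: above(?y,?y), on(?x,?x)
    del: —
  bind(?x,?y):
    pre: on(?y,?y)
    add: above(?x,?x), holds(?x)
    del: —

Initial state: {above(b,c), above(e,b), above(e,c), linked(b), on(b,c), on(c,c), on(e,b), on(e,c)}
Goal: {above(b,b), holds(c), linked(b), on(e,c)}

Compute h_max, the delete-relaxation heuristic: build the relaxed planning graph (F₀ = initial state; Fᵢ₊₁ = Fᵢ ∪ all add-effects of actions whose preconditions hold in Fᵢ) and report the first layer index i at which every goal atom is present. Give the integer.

1

F0 = init (8 atoms)
F1 = F0 ∪ {above(b,b), above(c,c), above(e,e), holds(b), holds(c), holds(e), on(b,b), on(e,e)}  (16 atoms)
goal ⊆ F1  ⇒  h_max = 1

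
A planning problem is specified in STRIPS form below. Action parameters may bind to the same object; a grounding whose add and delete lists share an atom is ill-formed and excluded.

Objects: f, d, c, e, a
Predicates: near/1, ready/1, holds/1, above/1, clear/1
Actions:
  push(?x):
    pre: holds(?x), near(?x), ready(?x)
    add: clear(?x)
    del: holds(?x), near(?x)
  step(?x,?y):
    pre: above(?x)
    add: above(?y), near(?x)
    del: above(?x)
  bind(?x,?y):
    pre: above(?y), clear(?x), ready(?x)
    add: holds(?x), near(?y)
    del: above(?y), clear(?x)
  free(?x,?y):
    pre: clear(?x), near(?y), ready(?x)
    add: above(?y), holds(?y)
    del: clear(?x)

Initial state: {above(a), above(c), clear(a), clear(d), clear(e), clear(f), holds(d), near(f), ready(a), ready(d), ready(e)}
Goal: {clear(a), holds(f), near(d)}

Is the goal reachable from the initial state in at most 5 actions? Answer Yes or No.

Yes

1. step(c,d)  →  {above(a), above(d), clear(a), clear(d), clear(e), clear(f), holds(d), near(c), near(f), ready(a), ready(d), ready(e)}
2. step(d,f)  →  {above(a), above(f), clear(a), clear(d), clear(e), clear(f), holds(d), near(c), near(d), near(f), ready(a), ready(d), ready(e)}
3. free(d,f)  →  {above(a), above(f), clear(a), clear(e), clear(f), holds(d), holds(f), near(c), near(d), near(f), ready(a), ready(d), ready(e)}
optimal plan length = 3; 3 ≤ 5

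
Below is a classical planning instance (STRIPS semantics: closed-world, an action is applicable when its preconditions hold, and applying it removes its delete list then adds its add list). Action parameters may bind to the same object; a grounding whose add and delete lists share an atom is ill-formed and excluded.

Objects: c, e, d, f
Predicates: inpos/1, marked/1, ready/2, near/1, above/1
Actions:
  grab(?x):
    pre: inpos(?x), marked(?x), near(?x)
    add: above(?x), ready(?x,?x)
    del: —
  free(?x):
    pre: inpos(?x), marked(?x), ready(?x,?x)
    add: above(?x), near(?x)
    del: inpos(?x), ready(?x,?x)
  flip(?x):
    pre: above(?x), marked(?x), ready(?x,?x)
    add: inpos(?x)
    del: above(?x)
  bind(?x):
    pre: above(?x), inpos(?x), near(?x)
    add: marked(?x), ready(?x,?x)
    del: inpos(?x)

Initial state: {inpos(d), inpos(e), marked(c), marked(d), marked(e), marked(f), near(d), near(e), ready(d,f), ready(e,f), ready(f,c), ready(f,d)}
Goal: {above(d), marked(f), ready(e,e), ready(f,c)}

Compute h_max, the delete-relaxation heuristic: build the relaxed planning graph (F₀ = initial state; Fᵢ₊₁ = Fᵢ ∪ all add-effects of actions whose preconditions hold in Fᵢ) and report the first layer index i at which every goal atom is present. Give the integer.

1

F0 = init (12 atoms)
F1 = F0 ∪ {above(d), above(e), ready(d,d), ready(e,e)}  (16 atoms)
goal ⊆ F1  ⇒  h_max = 1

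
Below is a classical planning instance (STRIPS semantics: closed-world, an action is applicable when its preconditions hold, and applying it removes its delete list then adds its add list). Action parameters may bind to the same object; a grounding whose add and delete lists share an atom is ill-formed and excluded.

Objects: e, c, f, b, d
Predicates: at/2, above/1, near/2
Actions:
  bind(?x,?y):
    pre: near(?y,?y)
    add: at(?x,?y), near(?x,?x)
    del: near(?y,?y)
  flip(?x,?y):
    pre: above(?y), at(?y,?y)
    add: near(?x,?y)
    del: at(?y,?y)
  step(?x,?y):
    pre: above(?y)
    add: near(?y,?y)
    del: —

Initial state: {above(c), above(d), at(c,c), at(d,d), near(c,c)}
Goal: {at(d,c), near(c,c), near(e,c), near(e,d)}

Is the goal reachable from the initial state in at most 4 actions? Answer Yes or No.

Yes

1. bind(d,c)  →  {above(c), above(d), at(c,c), at(d,c), at(d,d), near(d,d)}
2. bind(c,d)  →  {above(c), above(d), at(c,c), at(c,d), at(d,c), at(d,d), near(c,c)}
3. flip(e,c)  →  {above(c), above(d), at(c,d), at(d,c), at(d,d), near(c,c), near(e,c)}
4. flip(e,d)  →  {above(c), above(d), at(c,d), at(d,c), near(c,c), near(e,c), near(e,d)}
optimal plan length = 4; 4 ≤ 4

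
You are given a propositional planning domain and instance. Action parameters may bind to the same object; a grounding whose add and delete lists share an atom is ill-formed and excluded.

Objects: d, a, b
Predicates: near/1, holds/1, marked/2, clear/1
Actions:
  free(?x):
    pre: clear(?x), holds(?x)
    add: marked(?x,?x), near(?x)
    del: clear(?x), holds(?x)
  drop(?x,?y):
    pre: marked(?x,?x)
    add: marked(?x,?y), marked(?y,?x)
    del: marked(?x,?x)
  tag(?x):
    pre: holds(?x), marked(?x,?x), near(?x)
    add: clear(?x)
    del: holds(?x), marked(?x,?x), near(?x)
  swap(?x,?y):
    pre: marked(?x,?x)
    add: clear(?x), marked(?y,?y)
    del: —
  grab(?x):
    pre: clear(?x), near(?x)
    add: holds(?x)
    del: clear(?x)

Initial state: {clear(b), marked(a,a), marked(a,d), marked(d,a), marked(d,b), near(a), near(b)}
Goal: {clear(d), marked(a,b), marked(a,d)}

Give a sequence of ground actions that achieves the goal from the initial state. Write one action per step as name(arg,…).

1. swap(a,d)  →  {clear(a), clear(b), marked(a,a), marked(a,d), marked(d,a), marked(d,b), marked(d,d), near(a), near(b)}
2. drop(a,b)  →  {clear(a), clear(b), marked(a,b), marked(a,d), marked(b,a), marked(d,a), marked(d,b), marked(d,d), near(a), near(b)}
3. swap(d,d)  →  {clear(a), clear(b), clear(d), marked(a,b), marked(a,d), marked(b,a), marked(d,a), marked(d,b), marked(d,d), near(a), near(b)}

swap(a,d); drop(a,b); swap(d,d)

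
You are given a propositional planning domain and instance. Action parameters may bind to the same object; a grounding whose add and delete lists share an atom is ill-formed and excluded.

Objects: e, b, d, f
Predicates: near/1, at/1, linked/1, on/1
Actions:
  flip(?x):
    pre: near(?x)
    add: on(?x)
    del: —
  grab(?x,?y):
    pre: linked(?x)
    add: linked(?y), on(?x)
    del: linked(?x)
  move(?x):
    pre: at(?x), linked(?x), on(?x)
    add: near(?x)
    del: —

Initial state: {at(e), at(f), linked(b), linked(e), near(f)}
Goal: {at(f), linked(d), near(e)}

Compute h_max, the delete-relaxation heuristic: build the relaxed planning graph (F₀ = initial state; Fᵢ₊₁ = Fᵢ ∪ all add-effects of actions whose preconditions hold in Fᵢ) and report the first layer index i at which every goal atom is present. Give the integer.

F0 = init (5 atoms)
F1 = F0 ∪ {linked(d), linked(f), on(b), on(e), on(f)}  (10 atoms)
F2 = F1 ∪ {near(e), on(d)}  (12 atoms)
goal ⊆ F2  ⇒  h_max = 2

2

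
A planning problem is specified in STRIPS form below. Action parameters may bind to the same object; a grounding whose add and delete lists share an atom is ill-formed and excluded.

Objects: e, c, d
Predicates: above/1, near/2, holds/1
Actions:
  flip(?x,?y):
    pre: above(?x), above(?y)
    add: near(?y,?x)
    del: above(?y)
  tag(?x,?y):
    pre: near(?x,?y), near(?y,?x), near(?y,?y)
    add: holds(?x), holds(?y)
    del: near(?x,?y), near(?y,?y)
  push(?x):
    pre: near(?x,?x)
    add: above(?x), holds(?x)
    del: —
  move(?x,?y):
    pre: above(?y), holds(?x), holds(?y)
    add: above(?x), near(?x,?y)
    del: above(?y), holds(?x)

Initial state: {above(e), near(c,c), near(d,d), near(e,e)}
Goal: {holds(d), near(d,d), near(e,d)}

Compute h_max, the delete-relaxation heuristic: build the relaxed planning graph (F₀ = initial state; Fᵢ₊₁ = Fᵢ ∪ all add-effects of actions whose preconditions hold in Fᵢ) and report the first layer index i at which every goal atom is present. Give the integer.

F0 = init (4 atoms)
F1 = F0 ∪ {above(c), above(d), holds(c), holds(d), holds(e)}  (9 atoms)
F2 = F1 ∪ {near(c,d), near(c,e), near(d,c), near(d,e), near(e,c), near(e,d)}  (15 atoms)
goal ⊆ F2  ⇒  h_max = 2

2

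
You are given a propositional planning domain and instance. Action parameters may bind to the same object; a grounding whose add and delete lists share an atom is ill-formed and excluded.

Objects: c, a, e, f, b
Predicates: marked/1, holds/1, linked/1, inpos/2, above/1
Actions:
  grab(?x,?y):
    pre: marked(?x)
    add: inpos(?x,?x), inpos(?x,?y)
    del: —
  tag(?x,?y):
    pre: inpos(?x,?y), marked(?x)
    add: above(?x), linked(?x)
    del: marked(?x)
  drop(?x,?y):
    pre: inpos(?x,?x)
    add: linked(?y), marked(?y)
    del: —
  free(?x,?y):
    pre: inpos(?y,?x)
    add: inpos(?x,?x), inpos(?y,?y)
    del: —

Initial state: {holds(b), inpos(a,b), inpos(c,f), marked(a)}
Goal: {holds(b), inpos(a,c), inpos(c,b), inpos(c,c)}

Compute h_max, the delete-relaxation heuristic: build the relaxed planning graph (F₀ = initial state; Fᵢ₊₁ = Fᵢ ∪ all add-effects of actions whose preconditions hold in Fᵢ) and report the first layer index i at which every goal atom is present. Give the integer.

F0 = init (4 atoms)
F1 = F0 ∪ {above(a), inpos(a,a), inpos(a,c), inpos(a,e), inpos(a,f), inpos(b,b), inpos(c,c), inpos(f,f), linked(a)}  (13 atoms)
F2 = F1 ∪ {inpos(e,e), linked(b), linked(c), linked(e), linked(f), marked(b), marked(c), marked(e), marked(f)}  (22 atoms)
F3 = F2 ∪ {above(b), above(c), above(e), above(f), inpos(b,a), inpos(b,c), inpos(b,e), inpos(b,f), inpos(c,a), inpos(c,b), inpos(c,e), inpos(e,a), inpos(e,b), inpos(e,c), inpos(e,f), inpos(f,a), inpos(f,b), inpos(f,c), inpos(f,e)}  (41 atoms)
goal ⊆ F3  ⇒  h_max = 3

3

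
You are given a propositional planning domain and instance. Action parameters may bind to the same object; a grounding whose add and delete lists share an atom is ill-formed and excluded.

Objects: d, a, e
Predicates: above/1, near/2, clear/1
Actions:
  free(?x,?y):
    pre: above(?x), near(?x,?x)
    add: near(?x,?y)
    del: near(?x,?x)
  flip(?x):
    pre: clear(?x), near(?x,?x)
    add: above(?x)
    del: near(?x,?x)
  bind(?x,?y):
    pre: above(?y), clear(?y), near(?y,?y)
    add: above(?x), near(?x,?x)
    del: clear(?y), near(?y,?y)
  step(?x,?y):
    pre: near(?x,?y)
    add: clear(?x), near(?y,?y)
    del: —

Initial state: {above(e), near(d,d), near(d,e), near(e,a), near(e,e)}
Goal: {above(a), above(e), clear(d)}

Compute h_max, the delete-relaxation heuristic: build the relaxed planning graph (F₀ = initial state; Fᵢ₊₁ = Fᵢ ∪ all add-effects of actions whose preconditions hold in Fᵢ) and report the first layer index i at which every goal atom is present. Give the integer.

F0 = init (5 atoms)
F1 = F0 ∪ {clear(d), clear(e), near(a,a), near(e,d)}  (9 atoms)
F2 = F1 ∪ {above(a), above(d), clear(a)}  (12 atoms)
goal ⊆ F2  ⇒  h_max = 2

2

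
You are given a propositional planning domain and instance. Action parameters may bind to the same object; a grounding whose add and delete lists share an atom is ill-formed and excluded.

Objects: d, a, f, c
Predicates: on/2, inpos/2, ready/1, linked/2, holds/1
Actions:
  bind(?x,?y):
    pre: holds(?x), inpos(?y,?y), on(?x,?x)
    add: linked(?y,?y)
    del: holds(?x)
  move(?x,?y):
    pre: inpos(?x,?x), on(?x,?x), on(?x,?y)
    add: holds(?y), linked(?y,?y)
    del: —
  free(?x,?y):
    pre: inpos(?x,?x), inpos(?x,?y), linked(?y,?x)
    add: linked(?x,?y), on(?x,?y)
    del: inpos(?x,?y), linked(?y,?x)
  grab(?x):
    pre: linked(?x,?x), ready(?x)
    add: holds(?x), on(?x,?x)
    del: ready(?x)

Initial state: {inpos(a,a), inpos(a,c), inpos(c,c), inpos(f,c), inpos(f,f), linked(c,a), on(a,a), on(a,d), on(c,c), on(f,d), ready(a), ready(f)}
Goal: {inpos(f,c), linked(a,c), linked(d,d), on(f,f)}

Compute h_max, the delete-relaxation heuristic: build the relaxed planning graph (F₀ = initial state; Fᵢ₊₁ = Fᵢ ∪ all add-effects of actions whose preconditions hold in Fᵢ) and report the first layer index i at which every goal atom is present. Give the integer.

F0 = init (12 atoms)
F1 = F0 ∪ {holds(a), holds(c), holds(d), linked(a,a), linked(a,c), linked(c,c), linked(d,d), on(a,c)}  (20 atoms)
F2 = F1 ∪ {linked(f,f)}  (21 atoms)
F3 = F2 ∪ {holds(f), on(f,f)}  (23 atoms)
goal ⊆ F3  ⇒  h_max = 3

3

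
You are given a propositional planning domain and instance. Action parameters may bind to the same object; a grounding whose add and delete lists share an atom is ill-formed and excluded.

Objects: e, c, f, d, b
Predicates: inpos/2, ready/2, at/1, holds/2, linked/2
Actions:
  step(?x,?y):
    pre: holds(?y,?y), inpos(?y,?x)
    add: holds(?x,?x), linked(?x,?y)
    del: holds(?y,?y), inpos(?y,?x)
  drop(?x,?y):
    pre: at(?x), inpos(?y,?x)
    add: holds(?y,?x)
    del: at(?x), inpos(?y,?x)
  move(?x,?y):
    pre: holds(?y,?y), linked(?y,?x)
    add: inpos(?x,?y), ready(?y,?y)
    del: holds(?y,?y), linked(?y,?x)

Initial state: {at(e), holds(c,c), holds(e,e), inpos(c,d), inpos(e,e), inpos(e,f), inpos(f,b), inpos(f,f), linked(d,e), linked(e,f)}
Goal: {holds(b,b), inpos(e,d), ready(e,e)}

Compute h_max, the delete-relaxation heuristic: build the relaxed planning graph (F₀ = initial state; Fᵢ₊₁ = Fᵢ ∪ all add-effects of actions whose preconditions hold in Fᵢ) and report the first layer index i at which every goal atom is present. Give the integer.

2

F0 = init (10 atoms)
F1 = F0 ∪ {holds(d,d), holds(f,f), inpos(f,e), linked(d,c), linked(f,e), ready(e,e)}  (16 atoms)
F2 = F1 ∪ {holds(b,b), holds(f,e), inpos(e,d), linked(b,f), ready(d,d), ready(f,f)}  (22 atoms)
goal ⊆ F2  ⇒  h_max = 2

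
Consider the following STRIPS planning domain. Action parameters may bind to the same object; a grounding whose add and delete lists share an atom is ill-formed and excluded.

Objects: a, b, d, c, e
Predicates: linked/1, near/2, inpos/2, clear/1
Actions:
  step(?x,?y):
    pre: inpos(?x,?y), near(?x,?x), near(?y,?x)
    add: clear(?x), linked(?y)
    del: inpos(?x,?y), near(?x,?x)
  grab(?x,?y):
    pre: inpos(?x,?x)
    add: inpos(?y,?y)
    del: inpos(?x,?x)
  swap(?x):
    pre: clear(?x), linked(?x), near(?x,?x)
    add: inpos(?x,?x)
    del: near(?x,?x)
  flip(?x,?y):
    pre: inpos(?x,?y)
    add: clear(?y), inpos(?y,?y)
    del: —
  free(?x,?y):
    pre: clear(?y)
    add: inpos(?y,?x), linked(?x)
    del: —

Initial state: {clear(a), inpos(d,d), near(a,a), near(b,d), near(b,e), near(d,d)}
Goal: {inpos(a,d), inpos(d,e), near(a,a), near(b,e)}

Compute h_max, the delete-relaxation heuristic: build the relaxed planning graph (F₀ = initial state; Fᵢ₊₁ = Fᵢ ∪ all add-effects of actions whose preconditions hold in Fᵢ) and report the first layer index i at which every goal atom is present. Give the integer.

2

F0 = init (6 atoms)
F1 = F0 ∪ {clear(d), inpos(a,a), inpos(a,b), inpos(a,c), inpos(a,d), inpos(a,e), inpos(b,b), inpos(c,c), inpos(e,e), linked(a), linked(b), linked(c), linked(d), linked(e)}  (20 atoms)
F2 = F1 ∪ {clear(b), clear(c), clear(e), inpos(d,a), inpos(d,b), inpos(d,c), inpos(d,e)}  (27 atoms)
goal ⊆ F2  ⇒  h_max = 2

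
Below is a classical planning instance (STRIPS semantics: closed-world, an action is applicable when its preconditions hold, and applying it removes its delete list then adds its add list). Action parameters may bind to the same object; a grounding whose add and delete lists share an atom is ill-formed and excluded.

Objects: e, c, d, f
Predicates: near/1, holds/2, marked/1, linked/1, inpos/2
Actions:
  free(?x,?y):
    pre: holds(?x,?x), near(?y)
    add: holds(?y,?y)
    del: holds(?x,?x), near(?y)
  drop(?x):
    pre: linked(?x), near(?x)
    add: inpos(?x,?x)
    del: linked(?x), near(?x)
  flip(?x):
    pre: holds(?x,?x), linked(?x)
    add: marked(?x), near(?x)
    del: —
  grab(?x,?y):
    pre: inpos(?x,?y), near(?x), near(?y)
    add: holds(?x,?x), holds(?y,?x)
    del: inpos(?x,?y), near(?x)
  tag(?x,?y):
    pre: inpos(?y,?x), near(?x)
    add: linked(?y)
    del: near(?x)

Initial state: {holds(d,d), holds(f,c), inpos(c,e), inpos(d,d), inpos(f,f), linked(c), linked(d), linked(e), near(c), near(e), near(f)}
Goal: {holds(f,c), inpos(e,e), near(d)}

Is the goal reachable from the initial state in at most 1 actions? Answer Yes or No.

1. drop(e)  →  {holds(d,d), holds(f,c), inpos(c,e), inpos(d,d), inpos(e,e), inpos(f,f), linked(c), linked(d), near(c), near(f)}
2. flip(d)  →  {holds(d,d), holds(f,c), inpos(c,e), inpos(d,d), inpos(e,e), inpos(f,f), linked(c), linked(d), marked(d), near(c), near(d), near(f)}
optimal plan length = 2; 2 > 1

No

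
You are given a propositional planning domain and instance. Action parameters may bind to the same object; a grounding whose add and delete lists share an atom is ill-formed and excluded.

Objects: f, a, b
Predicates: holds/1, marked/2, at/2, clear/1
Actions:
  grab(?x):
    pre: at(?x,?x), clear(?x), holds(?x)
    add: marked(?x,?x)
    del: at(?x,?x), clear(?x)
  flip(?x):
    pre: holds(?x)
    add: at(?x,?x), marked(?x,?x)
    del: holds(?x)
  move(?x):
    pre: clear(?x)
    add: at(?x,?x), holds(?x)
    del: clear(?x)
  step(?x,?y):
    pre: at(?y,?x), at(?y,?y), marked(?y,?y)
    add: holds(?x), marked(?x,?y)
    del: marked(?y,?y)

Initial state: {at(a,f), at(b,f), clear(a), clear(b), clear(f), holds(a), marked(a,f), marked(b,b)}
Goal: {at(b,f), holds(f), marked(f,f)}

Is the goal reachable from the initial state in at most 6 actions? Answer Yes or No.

1. flip(a)  →  {at(a,a), at(a,f), at(b,f), clear(a), clear(b), clear(f), marked(a,a), marked(a,f), marked(b,b)}
2. move(f)  →  {at(a,a), at(a,f), at(b,f), at(f,f), clear(a), clear(b), holds(f), marked(a,a), marked(a,f), marked(b,b)}
3. flip(f)  →  {at(a,a), at(a,f), at(b,f), at(f,f), clear(a), clear(b), marked(a,a), marked(a,f), marked(b,b), marked(f,f)}
4. step(f,a)  →  {at(a,a), at(a,f), at(b,f), at(f,f), clear(a), clear(b), holds(f), marked(a,f), marked(b,b), marked(f,a), marked(f,f)}
optimal plan length = 4; 4 ≤ 6

Yes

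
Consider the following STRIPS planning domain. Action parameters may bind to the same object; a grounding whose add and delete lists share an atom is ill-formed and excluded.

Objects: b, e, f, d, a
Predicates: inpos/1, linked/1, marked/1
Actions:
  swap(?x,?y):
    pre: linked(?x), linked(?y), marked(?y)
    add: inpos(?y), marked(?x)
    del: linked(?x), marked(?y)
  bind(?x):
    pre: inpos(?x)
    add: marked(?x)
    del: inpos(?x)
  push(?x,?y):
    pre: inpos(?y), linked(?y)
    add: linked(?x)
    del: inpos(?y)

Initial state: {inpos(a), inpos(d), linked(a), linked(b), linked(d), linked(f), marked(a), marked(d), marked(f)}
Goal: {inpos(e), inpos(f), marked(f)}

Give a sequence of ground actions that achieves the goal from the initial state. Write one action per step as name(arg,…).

1. push(e,d)  →  {inpos(a), linked(a), linked(b), linked(d), linked(e), linked(f), marked(a), marked(d), marked(f)}
2. swap(e,f)  →  {inpos(a), inpos(f), linked(a), linked(b), linked(d), linked(f), marked(a), marked(d), marked(e)}
3. push(e,a)  →  {inpos(f), linked(a), linked(b), linked(d), linked(e), linked(f), marked(a), marked(d), marked(e)}
4. swap(f,e)  →  {inpos(e), inpos(f), linked(a), linked(b), linked(d), linked(e), marked(a), marked(d), marked(f)}

push(e,d); swap(e,f); push(e,a); swap(f,e)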